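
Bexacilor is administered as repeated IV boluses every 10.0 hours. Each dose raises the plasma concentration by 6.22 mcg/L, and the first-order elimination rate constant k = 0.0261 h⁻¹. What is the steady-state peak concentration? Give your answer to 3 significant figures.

27.1 mcg/L

Fraction remaining after one interval: e^(−kτ) = e^(−0.02610 × 10.0) = 0.7703
R = 1 / (1 − 0.7703) = 4.353
Css,max = 6.22 × 4.353 ≈ 27.1 mcg/L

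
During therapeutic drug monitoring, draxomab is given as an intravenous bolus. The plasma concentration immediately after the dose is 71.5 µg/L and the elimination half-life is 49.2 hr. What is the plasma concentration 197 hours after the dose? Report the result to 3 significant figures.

k = ln 2 / 49.2 = 0.01409 hr⁻¹
197 hr is 4.004 half-lives, so C = 71.5 × (1/2)^4.004 = 71.5 × 0.06232 ≈ 4.46 µg/L

4.46 µg/L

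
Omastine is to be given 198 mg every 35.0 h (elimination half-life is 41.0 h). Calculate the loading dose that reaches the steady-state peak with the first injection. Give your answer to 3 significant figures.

443 mg

k = ln 2 / 41.0 = 0.01691 h⁻¹
Accumulation ratio R = 1 / (1 − e^(−kτ)) = 1 / (1 − e^(−0.01691×35.0)) = 1 / (1 − 0.5534) = 2.239
Loading dose = maintenance dose × R = 198 × 2.239 ≈ 443 mg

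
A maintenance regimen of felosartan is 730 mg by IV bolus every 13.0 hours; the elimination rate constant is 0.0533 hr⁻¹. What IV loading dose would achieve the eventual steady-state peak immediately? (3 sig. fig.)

1460 mg

Accumulation ratio R = 1 / (1 − e^(−kτ)) = 1 / (1 − e^(−0.05330×13.0)) = 1 / (1 − 0.5001) = 2.000
Loading dose = maintenance dose × R = 730 × 2.000 ≈ 1460 mg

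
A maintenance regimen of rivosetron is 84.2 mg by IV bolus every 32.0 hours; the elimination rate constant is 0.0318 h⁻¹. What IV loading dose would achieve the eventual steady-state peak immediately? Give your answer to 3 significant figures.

132 mg

Accumulation ratio R = 1 / (1 − e^(−kτ)) = 1 / (1 − e^(−0.03180×32.0)) = 1 / (1 − 0.3615) = 1.566
Loading dose = maintenance dose × R = 84.2 × 1.566 ≈ 132 mg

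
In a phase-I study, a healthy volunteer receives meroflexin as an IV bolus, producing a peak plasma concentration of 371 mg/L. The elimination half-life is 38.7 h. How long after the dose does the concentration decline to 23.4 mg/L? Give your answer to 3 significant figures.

k = ln 2 / 38.7 = 0.01791 h⁻¹
C(t) = C₀ e^(−kt)  ⇒  t = ln(C₀/C) / k
t = ln(371/23.4) / 0.01791 = 2.763 / 0.01791 ≈ 154 hours

154 hours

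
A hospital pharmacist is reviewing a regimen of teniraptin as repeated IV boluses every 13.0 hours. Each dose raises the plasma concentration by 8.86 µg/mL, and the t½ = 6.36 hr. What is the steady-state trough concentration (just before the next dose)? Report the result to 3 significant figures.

2.84 µg/mL

k = ln 2 / 6.36 = 0.1090 hr⁻¹
Fraction remaining after one interval: e^(−kτ) = e^(−0.1090 × 13.0) = 0.2425
R = 1 / (1 − 0.2425) = 1.320
Css,max = 8.86 × 1.320 = 11.70 µg/mL
Css,min = Css,max × e^(−kτ) = 11.70 × 0.2425 ≈ 2.84 µg/mL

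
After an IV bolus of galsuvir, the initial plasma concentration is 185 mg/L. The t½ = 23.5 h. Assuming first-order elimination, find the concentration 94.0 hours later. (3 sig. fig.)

k = ln 2 / 23.5 = 0.02950 h⁻¹
C(t) = C₀ e^(−kt) = 185 × e^(−0.02950 × 94.0) = 185 × e^(−2.773) = 185 × 0.06250 ≈ 11.6 mg/L

11.6 mg/L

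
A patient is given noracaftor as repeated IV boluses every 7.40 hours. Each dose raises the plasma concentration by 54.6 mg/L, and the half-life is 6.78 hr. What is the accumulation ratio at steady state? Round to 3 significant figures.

1.88

k = ln 2 / 6.78 = 0.1022 hr⁻¹
Fraction remaining after one interval: e^(−kτ) = e^(−0.1022 × 7.40) = 0.4693
R = 1 / (1 − 0.4693) = 1 / 0.5307 ≈ 1.88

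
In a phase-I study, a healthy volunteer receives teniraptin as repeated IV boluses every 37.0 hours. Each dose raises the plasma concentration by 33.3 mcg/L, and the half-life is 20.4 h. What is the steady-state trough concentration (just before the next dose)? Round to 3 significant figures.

13.2 mcg/L

k = ln 2 / 20.4 = 0.03398 h⁻¹
Fraction remaining after one interval: e^(−kτ) = e^(−0.03398 × 37.0) = 0.2845
R = 1 / (1 − 0.2845) = 1.398
Css,max = 33.3 × 1.398 = 46.54 mcg/L
Css,min = Css,max × e^(−kτ) = 46.54 × 0.2845 ≈ 13.2 mcg/L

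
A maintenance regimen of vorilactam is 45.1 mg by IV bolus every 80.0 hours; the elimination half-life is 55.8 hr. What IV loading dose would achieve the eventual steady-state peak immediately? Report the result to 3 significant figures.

k = ln 2 / 55.8 = 0.01242 hr⁻¹
Accumulation ratio R = 1 / (1 − e^(−kτ)) = 1 / (1 − e^(−0.01242×80.0)) = 1 / (1 − 0.3702) = 1.588
Loading dose = maintenance dose × R = 45.1 × 1.588 ≈ 71.6 mg

71.6 mg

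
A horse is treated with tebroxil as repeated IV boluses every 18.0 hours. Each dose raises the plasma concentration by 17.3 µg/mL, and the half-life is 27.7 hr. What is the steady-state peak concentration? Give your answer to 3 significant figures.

k = ln 2 / 27.7 = 0.02502 hr⁻¹
Fraction remaining after one interval: e^(−kτ) = e^(−0.02502 × 18.0) = 0.6374
R = 1 / (1 − 0.6374) = 2.758
Css,max = 17.3 × 2.758 ≈ 47.7 µg/mL

47.7 µg/mL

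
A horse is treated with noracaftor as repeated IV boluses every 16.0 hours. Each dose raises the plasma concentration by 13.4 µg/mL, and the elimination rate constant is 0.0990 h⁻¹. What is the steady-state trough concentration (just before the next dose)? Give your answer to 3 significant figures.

Fraction remaining after one interval: e^(−kτ) = e^(−0.09900 × 16.0) = 0.2052
R = 1 / (1 − 0.2052) = 1.258
Css,max = 13.4 × 1.258 = 16.86 µg/mL
Css,min = Css,max × e^(−kτ) = 16.86 × 0.2052 ≈ 3.46 µg/mL

3.46 µg/mL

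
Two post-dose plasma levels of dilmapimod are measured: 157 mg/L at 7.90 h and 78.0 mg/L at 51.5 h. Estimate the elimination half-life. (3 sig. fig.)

43.2 hours

k = ln(C₁/C₂) / (t₂ − t₁) = ln(157/78.0) / (51.5 − 7.90)
  = 0.6995 / 43.60 = 0.01604 h⁻¹
t½ = ln 2 / k = ln 2 / 0.01604 ≈ 43.2 hours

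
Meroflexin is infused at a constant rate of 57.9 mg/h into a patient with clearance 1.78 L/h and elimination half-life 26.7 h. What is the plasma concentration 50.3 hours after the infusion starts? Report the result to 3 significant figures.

Css = rate / CL = 57.9 / 1.78 = 32.53 µg/mL
k = ln 2 / 26.7 = 0.02596 h⁻¹
C(t) = Css (1 − e^(−kt)) = 32.53 × (1 − e^(−1.306)) = 32.53 × 0.7290 ≈ 23.7 µg/mL

23.7 µg/mL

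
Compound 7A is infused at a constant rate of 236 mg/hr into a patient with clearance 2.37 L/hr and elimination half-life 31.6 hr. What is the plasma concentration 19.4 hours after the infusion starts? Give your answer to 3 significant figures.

Css = rate / CL = 236 / 2.37 = 99.58 µg/mL
k = ln 2 / 31.6 = 0.02194 hr⁻¹
C(t) = Css (1 − e^(−kt)) = 99.58 × (1 − e^(−0.4255)) = 99.58 × 0.3466 ≈ 34.5 µg/mL

34.5 µg/mL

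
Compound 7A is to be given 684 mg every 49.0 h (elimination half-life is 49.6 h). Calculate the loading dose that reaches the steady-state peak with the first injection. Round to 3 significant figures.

k = ln 2 / 49.6 = 0.01397 h⁻¹
Accumulation ratio R = 1 / (1 − e^(−kτ)) = 1 / (1 − e^(−0.01397×49.0)) = 1 / (1 − 0.5042) = 2.017
Loading dose = maintenance dose × R = 684 × 2.017 ≈ 1380 mg

1380 mg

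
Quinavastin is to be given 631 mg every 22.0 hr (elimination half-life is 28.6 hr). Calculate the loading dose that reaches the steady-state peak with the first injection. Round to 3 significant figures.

k = ln 2 / 28.6 = 0.02424 hr⁻¹
Accumulation ratio R = 1 / (1 − e^(−kτ)) = 1 / (1 − e^(−0.02424×22.0)) = 1 / (1 − 0.5867) = 2.420
Loading dose = maintenance dose × R = 631 × 2.420 ≈ 1530 mg

1530 mg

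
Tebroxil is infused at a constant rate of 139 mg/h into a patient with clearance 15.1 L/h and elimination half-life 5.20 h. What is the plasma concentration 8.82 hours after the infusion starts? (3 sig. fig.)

6.36 µg/mL

Css = rate / CL = 139 / 15.1 = 9.205 µg/mL
k = ln 2 / 5.20 = 0.1333 h⁻¹
C(t) = Css (1 − e^(−kt)) = 9.205 × (1 − e^(−1.176)) = 9.205 × 0.6914 ≈ 6.36 µg/mL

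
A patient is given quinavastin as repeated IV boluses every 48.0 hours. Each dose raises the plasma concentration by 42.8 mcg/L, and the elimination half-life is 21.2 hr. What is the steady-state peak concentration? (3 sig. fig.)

54.1 mcg/L

k = ln 2 / 21.2 = 0.03270 hr⁻¹
Fraction remaining after one interval: e^(−kτ) = e^(−0.03270 × 48.0) = 0.2082
R = 1 / (1 − 0.2082) = 1.263
Css,max = 42.8 × 1.263 ≈ 54.1 mcg/L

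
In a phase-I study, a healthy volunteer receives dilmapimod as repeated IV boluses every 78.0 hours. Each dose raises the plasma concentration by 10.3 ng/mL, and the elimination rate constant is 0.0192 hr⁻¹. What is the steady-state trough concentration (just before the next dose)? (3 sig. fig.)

Fraction remaining after one interval: e^(−kτ) = e^(−0.01920 × 78.0) = 0.2237
R = 1 / (1 − 0.2237) = 1.288
Css,max = 10.3 × 1.288 = 13.27 ng/mL
Css,min = Css,max × e^(−kτ) = 13.27 × 0.2237 ≈ 2.97 ng/mL

2.97 ng/mL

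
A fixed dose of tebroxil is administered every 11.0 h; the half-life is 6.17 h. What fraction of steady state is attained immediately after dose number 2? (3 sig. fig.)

k = ln 2 / 6.17 = 0.1123 h⁻¹
f_n = 1 − e^(−nkτ) = 1 − e^(−2 × 0.1123 × 11.0) = 1 − e^(−2.472) = 1 − 0.08446 ≈ 0.916

0.916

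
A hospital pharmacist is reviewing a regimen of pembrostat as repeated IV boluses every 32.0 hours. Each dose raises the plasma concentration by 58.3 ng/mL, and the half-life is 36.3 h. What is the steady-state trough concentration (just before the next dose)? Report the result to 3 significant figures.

69.2 ng/mL

k = ln 2 / 36.3 = 0.01909 h⁻¹
Fraction remaining after one interval: e^(−kτ) = e^(−0.01909 × 32.0) = 0.5428
R = 1 / (1 − 0.5428) = 2.187
Css,max = 58.3 × 2.187 = 127.5 ng/mL
Css,min = Css,max × e^(−kτ) = 127.5 × 0.5428 ≈ 69.2 ng/mL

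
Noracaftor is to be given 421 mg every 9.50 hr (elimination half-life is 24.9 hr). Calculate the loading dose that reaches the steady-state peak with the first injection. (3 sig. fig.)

k = ln 2 / 24.9 = 0.02784 hr⁻¹
Accumulation ratio R = 1 / (1 − e^(−kτ)) = 1 / (1 − e^(−0.02784×9.50)) = 1 / (1 − 0.7676) = 4.303
Loading dose = maintenance dose × R = 421 × 4.303 ≈ 1810 mg

1810 mg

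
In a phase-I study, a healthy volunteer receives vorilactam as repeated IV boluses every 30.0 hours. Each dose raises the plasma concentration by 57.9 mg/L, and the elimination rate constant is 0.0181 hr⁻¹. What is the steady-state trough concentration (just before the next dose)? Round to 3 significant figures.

Fraction remaining after one interval: e^(−kτ) = e^(−0.01810 × 30.0) = 0.5810
R = 1 / (1 − 0.5810) = 2.387
Css,max = 57.9 × 2.387 = 138.2 mg/L
Css,min = Css,max × e^(−kτ) = 138.2 × 0.5810 ≈ 80.3 mg/L

80.3 mg/L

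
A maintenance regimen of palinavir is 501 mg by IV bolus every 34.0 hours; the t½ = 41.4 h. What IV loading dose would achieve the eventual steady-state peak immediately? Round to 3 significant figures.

1150 mg

k = ln 2 / 41.4 = 0.01674 h⁻¹
Accumulation ratio R = 1 / (1 − e^(−kτ)) = 1 / (1 − e^(−0.01674×34.0)) = 1 / (1 − 0.5659) = 2.304
Loading dose = maintenance dose × R = 501 × 2.304 ≈ 1150 mg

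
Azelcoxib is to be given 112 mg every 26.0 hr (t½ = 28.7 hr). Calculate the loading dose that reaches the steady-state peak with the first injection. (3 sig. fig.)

k = ln 2 / 28.7 = 0.02415 hr⁻¹
Accumulation ratio R = 1 / (1 − e^(−kτ)) = 1 / (1 − e^(−0.02415×26.0)) = 1 / (1 − 0.5337) = 2.145
Loading dose = maintenance dose × R = 112 × 2.145 ≈ 240 mg

240 mg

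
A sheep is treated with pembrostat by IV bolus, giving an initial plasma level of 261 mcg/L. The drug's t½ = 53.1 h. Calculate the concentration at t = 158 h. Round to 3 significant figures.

k = ln 2 / 53.1 = 0.01305 h⁻¹
C(t) = C₀ e^(−kt) = 261 × e^(−0.01305 × 158) = 261 × e^(−2.062) = 261 × 0.1271 ≈ 33.2 mcg/L

33.2 mcg/L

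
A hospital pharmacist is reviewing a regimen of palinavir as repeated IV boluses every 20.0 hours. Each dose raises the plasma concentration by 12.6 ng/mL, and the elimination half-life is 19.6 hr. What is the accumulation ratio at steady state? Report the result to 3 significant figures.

1.97

k = ln 2 / 19.6 = 0.03536 hr⁻¹
Fraction remaining after one interval: e^(−kτ) = e^(−0.03536 × 20.0) = 0.4930
R = 1 / (1 − 0.4930) = 1 / 0.5070 ≈ 1.97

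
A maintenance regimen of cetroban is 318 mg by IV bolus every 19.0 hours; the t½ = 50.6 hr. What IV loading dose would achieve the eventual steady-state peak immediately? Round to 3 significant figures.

1390 mg

k = ln 2 / 50.6 = 0.01370 hr⁻¹
Accumulation ratio R = 1 / (1 − e^(−kτ)) = 1 / (1 − e^(−0.01370×19.0)) = 1 / (1 − 0.7708) = 4.364
Loading dose = maintenance dose × R = 318 × 4.364 ≈ 1390 mg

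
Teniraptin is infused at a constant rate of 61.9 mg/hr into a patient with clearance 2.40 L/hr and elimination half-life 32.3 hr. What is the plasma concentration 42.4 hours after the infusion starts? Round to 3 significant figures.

Css = rate / CL = 61.9 / 2.40 = 25.79 µg/mL
k = ln 2 / 32.3 = 0.02146 hr⁻¹
C(t) = Css (1 − e^(−kt)) = 25.79 × (1 − e^(−0.9099)) = 25.79 × 0.5974 ≈ 15.4 µg/mL

15.4 µg/mL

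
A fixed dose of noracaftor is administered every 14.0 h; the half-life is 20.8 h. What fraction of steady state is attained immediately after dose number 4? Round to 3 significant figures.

0.845

k = ln 2 / 20.8 = 0.03332 h⁻¹
f_n = 1 − e^(−nkτ) = 1 − e^(−4 × 0.03332 × 14.0) = 1 − e^(−1.866) = 1 − 0.1547 ≈ 0.845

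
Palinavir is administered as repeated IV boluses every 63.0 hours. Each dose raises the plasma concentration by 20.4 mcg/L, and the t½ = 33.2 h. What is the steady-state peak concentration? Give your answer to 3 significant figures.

k = ln 2 / 33.2 = 0.02088 h⁻¹
Fraction remaining after one interval: e^(−kτ) = e^(−0.02088 × 63.0) = 0.2684
R = 1 / (1 − 0.2684) = 1.367
Css,max = 20.4 × 1.367 ≈ 27.9 mcg/L

27.9 mcg/L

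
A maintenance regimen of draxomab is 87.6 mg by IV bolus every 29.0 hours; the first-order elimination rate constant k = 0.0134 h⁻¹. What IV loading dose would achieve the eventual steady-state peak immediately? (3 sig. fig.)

Accumulation ratio R = 1 / (1 − e^(−kτ)) = 1 / (1 − e^(−0.01340×29.0)) = 1 / (1 − 0.6780) = 3.106
Loading dose = maintenance dose × R = 87.6 × 3.106 ≈ 272 mg

272 mg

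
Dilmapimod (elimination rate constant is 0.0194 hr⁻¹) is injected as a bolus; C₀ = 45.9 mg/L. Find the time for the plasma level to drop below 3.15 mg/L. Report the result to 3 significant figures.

138 hours

C(t) = C₀ e^(−kt)  ⇒  t = ln(C₀/C) / k
t = ln(45.9/3.15) / 0.01940 = 2.679 / 0.01940 ≈ 138 hours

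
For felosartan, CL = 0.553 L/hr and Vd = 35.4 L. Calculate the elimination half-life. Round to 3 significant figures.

k = CL / V = 0.553 / 35.4 = 0.01562 hr⁻¹
t½ = ln 2 / k = ln 2 / 0.01562 ≈ 44.4 hours

44.4 hours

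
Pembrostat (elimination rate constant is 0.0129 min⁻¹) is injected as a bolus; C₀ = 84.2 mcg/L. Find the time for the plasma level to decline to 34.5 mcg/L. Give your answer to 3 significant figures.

69.2 minutes

C(t) = C₀ e^(−kt)  ⇒  t = ln(C₀/C) / k
t = ln(84.2/34.5) / 0.01290 = 0.8922 / 0.01290 ≈ 69.2 minutes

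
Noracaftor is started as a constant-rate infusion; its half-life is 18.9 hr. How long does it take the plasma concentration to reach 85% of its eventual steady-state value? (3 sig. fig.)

51.7 hours

k = ln 2 / 18.9 = 0.03667 hr⁻¹
f = 1 − e^(−kt)  ⇒  t = −ln(1 − f) / k
t = −ln(1 − 0.85) / 0.03667 = 1.897 / 0.03667 ≈ 51.7 hours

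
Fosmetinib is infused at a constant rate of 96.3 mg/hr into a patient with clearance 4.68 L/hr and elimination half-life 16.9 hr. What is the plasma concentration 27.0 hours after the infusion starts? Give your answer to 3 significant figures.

Css = rate / CL = 96.3 / 4.68 = 20.58 µg/mL
k = ln 2 / 16.9 = 0.04101 hr⁻¹
C(t) = Css (1 − e^(−kt)) = 20.58 × (1 − e^(−1.107)) = 20.58 × 0.6696 ≈ 13.8 µg/mL

13.8 µg/mL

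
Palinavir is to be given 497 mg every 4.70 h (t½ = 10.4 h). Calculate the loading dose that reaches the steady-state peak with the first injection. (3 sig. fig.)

1850 mg

k = ln 2 / 10.4 = 0.06665 h⁻¹
Accumulation ratio R = 1 / (1 − e^(−kτ)) = 1 / (1 − e^(−0.06665×4.70)) = 1 / (1 − 0.7311) = 3.718
Loading dose = maintenance dose × R = 497 × 3.718 ≈ 1850 mg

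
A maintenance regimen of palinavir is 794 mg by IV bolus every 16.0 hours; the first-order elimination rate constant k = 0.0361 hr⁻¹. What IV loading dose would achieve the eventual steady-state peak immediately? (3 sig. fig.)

1810 mg

Accumulation ratio R = 1 / (1 − e^(−kτ)) = 1 / (1 − e^(−0.03610×16.0)) = 1 / (1 − 0.5612) = 2.279
Loading dose = maintenance dose × R = 794 × 2.279 ≈ 1810 mg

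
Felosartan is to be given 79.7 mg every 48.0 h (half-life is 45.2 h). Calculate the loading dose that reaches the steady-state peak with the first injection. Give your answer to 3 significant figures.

153 mg

k = ln 2 / 45.2 = 0.01534 h⁻¹
Accumulation ratio R = 1 / (1 − e^(−kτ)) = 1 / (1 − e^(−0.01534×48.0)) = 1 / (1 − 0.4790) = 1.919
Loading dose = maintenance dose × R = 79.7 × 1.919 ≈ 153 mg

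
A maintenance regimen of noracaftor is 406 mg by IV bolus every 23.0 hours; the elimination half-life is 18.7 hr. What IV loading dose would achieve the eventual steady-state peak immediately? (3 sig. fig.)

708 mg

k = ln 2 / 18.7 = 0.03707 hr⁻¹
Accumulation ratio R = 1 / (1 − e^(−kτ)) = 1 / (1 − e^(−0.03707×23.0)) = 1 / (1 − 0.4263) = 1.743
Loading dose = maintenance dose × R = 406 × 1.743 ≈ 708 mg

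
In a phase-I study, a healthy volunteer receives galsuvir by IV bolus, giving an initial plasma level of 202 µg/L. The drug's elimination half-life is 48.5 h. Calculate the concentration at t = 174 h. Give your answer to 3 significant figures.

16.8 µg/L

k = ln 2 / 48.5 = 0.01429 h⁻¹
174 h is 3.588 half-lives, so C = 202 × (1/2)^3.588 = 202 × 0.08318 ≈ 16.8 µg/L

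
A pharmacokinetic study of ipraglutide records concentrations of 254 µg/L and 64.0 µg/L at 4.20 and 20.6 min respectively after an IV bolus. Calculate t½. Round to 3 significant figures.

k = ln(C₁/C₂) / (t₂ − t₁) = ln(254/64.0) / (20.6 − 4.20)
  = 1.378 / 16.40 = 0.08405 min⁻¹
t½ = ln 2 / k = ln 2 / 0.08405 ≈ 8.25 minutes

8.25 minutes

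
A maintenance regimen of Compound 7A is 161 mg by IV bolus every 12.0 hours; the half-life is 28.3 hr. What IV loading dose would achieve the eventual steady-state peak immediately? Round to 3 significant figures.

k = ln 2 / 28.3 = 0.02449 hr⁻¹
Accumulation ratio R = 1 / (1 − e^(−kτ)) = 1 / (1 − e^(−0.02449×12.0)) = 1 / (1 − 0.7453) = 3.927
Loading dose = maintenance dose × R = 161 × 3.927 ≈ 632 mg

632 mg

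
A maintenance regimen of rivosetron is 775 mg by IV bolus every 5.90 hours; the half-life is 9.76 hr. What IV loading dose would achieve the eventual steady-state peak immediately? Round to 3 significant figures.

k = ln 2 / 9.76 = 0.07102 hr⁻¹
Accumulation ratio R = 1 / (1 − e^(−kτ)) = 1 / (1 − e^(−0.07102×5.90)) = 1 / (1 − 0.6577) = 2.921
Loading dose = maintenance dose × R = 775 × 2.921 ≈ 2260 mg

2260 mg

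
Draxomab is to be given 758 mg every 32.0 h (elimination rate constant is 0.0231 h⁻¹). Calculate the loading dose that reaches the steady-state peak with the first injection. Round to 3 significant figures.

1450 mg

Accumulation ratio R = 1 / (1 − e^(−kτ)) = 1 / (1 − e^(−0.02310×32.0)) = 1 / (1 − 0.4775) = 1.914
Loading dose = maintenance dose × R = 758 × 1.914 ≈ 1450 mg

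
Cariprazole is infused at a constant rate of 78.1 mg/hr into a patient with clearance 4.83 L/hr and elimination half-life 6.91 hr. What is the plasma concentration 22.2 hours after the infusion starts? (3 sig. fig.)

Css = rate / CL = 78.1 / 4.83 = 16.17 mg/L
k = ln 2 / 6.91 = 0.1003 hr⁻¹
C(t) = Css (1 − e^(−kt)) = 16.17 × (1 − e^(−2.227)) = 16.17 × 0.8921 ≈ 14.4 mg/L

14.4 mg/L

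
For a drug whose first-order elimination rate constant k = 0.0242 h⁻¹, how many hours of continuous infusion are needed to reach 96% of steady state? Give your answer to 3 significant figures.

133 hours

f = 1 − e^(−kt)  ⇒  t = −ln(1 − f) / k
t = −ln(1 − 0.96) / 0.02420 = 3.219 / 0.02420 ≈ 133 hours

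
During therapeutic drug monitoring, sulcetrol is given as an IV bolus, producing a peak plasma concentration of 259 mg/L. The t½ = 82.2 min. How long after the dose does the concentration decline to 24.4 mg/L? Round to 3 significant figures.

280 minutes

k = ln 2 / 82.2 = 0.008432 min⁻¹
C(t) = C₀ e^(−kt)  ⇒  t = ln(C₀/C) / k
t = ln(259/24.4) / 0.008432 = 2.362 / 0.008432 ≈ 280 minutes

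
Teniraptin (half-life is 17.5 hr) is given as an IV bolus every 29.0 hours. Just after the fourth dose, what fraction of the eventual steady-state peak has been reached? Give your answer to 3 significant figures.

0.990

k = ln 2 / 17.5 = 0.03961 hr⁻¹
f_n = 1 − e^(−nkτ) = 1 − e^(−4 × 0.03961 × 29.0) = 1 − e^(−4.595) = 1 − 0.01011 ≈ 0.990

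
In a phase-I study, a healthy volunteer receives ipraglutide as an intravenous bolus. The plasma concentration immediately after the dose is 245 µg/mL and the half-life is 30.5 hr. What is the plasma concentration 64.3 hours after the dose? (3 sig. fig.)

56.8 µg/mL

k = ln 2 / 30.5 = 0.02273 hr⁻¹
64.3 hr is 2.108 half-lives, so C = 245 × (1/2)^2.108 = 245 × 0.2319 ≈ 56.8 µg/mL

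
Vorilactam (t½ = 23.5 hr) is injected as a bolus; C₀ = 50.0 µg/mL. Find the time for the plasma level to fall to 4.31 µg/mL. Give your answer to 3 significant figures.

k = ln 2 / 23.5 = 0.02950 hr⁻¹
C(t) = C₀ e^(−kt)  ⇒  t = ln(C₀/C) / k
t = ln(50.0/4.31) / 0.02950 = 2.451 / 0.02950 ≈ 83.1 hours

83.1 hours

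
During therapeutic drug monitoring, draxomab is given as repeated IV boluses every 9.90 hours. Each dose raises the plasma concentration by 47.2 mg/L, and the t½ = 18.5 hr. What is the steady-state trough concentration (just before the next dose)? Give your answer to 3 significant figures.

105 mg/L

k = ln 2 / 18.5 = 0.03747 hr⁻¹
Fraction remaining after one interval: e^(−kτ) = e^(−0.03747 × 9.90) = 0.6901
R = 1 / (1 − 0.6901) = 3.227
Css,max = 47.2 × 3.227 = 152.3 mg/L
Css,min = Css,max × e^(−kτ) = 152.3 × 0.6901 ≈ 105 mg/L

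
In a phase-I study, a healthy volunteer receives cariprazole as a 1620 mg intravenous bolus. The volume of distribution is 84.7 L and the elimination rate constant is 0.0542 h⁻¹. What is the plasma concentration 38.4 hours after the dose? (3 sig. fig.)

2.39 mg/L

C₀ = dose / V = 1620 / 84.7 = 19.13 mg/L
C(t) = C₀ e^(−kt) = 19.13 × e^(−0.05420 × 38.4) = 19.13 × e^(−2.081) = 19.13 × 0.1248 ≈ 2.39 mg/L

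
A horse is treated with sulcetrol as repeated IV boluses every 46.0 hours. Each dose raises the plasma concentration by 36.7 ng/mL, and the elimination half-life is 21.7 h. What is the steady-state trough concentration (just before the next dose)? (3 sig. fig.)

k = ln 2 / 21.7 = 0.03194 h⁻¹
Fraction remaining after one interval: e^(−kτ) = e^(−0.03194 × 46.0) = 0.2301
R = 1 / (1 − 0.2301) = 1.299
Css,max = 36.7 × 1.299 = 47.67 ng/mL
Css,min = Css,max × e^(−kτ) = 47.67 × 0.2301 ≈ 11.0 ng/mL

11.0 ng/mL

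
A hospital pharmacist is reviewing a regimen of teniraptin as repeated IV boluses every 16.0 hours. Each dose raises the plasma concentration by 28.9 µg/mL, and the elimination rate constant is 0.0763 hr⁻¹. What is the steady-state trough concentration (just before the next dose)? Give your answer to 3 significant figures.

12.1 µg/mL

Fraction remaining after one interval: e^(−kτ) = e^(−0.07630 × 16.0) = 0.2950
R = 1 / (1 − 0.2950) = 1.418
Css,max = 28.9 × 1.418 = 40.99 µg/mL
Css,min = Css,max × e^(−kτ) = 40.99 × 0.2950 ≈ 12.1 µg/mL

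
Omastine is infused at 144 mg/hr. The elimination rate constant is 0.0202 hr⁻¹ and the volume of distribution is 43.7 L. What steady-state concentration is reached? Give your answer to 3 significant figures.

163 µg/mL

CL = k · V = 0.0202 × 43.7 = 0.8827 L/hr
Css = rate / CL = 144 / 0.8827 ≈ 163 µg/mL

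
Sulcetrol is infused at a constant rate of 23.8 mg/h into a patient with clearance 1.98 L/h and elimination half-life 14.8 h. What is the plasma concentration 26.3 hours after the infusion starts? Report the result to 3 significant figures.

8.51 µg/mL

Css = rate / CL = 23.8 / 1.98 = 12.02 µg/mL
k = ln 2 / 14.8 = 0.04683 h⁻¹
C(t) = Css (1 − e^(−kt)) = 12.02 × (1 − e^(−1.232)) = 12.02 × 0.7082 ≈ 8.51 µg/mL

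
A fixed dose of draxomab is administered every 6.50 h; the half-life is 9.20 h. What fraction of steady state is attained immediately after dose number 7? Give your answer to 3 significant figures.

k = ln 2 / 9.20 = 0.07534 h⁻¹
f_n = 1 − e^(−nkτ) = 1 − e^(−7 × 0.07534 × 6.50) = 1 − e^(−3.428) = 1 − 0.03245 ≈ 0.968

0.968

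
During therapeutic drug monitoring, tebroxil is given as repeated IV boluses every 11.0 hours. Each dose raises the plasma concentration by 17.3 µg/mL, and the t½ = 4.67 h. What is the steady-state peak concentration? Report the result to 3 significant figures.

21.5 µg/mL

k = ln 2 / 4.67 = 0.1484 h⁻¹
Fraction remaining after one interval: e^(−kτ) = e^(−0.1484 × 11.0) = 0.1954
R = 1 / (1 − 0.1954) = 1.243
Css,max = 17.3 × 1.243 ≈ 21.5 µg/mL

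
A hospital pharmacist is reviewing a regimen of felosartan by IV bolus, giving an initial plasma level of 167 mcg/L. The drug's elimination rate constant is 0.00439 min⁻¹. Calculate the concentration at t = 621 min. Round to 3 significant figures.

10.9 mcg/L

C(t) = C₀ e^(−kt) = 167 × e^(−0.004390 × 621) = 167 × e^(−2.726) = 167 × 0.06547 ≈ 10.9 mcg/L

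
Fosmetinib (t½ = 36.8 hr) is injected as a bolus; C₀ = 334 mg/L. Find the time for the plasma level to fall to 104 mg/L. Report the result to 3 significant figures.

k = ln 2 / 36.8 = 0.01884 hr⁻¹
C(t) = C₀ e^(−kt)  ⇒  t = ln(C₀/C) / k
t = ln(334/104) / 0.01884 = 1.167 / 0.01884 ≈ 61.9 hours

61.9 hours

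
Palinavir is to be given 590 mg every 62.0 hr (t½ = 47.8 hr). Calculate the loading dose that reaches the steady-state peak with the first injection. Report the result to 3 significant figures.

k = ln 2 / 47.8 = 0.01450 hr⁻¹
Accumulation ratio R = 1 / (1 − e^(−kτ)) = 1 / (1 − e^(−0.01450×62.0)) = 1 / (1 − 0.4070) = 1.686
Loading dose = maintenance dose × R = 590 × 1.686 ≈ 995 mg

995 mg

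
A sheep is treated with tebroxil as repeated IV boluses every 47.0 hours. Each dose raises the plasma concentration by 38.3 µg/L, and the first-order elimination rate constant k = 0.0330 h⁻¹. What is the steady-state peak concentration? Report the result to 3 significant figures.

Fraction remaining after one interval: e^(−kτ) = e^(−0.03300 × 47.0) = 0.2120
R = 1 / (1 − 0.2120) = 1.269
Css,max = 38.3 × 1.269 ≈ 48.6 µg/L

48.6 µg/L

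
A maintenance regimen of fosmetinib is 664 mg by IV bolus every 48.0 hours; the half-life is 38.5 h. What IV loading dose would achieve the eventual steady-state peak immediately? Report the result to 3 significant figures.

1150 mg

k = ln 2 / 38.5 = 0.01800 h⁻¹
Accumulation ratio R = 1 / (1 − e^(−kτ)) = 1 / (1 − e^(−0.01800×48.0)) = 1 / (1 − 0.4214) = 1.728
Loading dose = maintenance dose × R = 664 × 1.728 ≈ 1150 mg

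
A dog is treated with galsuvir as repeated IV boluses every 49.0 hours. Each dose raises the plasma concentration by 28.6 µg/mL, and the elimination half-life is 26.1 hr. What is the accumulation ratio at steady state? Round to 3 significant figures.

k = ln 2 / 26.1 = 0.02656 hr⁻¹
Fraction remaining after one interval: e^(−kτ) = e^(−0.02656 × 49.0) = 0.2722
R = 1 / (1 − 0.2722) = 1 / 0.7278 ≈ 1.37

1.37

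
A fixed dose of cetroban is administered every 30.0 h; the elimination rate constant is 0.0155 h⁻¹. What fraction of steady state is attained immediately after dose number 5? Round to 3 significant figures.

f_n = 1 − e^(−nkτ) = 1 − e^(−5 × 0.01550 × 30.0) = 1 − e^(−2.325) = 1 − 0.09778 ≈ 0.902

0.902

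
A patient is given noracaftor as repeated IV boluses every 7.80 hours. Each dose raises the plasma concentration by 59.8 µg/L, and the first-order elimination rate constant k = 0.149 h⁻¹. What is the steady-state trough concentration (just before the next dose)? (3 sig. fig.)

27.2 µg/L

Fraction remaining after one interval: e^(−kτ) = e^(−0.1490 × 7.80) = 0.3128
R = 1 / (1 − 0.3128) = 1.455
Css,max = 59.8 × 1.455 = 87.02 µg/L
Css,min = Css,max × e^(−kτ) = 87.02 × 0.3128 ≈ 27.2 µg/L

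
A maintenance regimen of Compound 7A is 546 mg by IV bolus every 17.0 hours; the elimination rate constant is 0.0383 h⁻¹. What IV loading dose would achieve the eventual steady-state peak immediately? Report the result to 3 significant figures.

Accumulation ratio R = 1 / (1 − e^(−kτ)) = 1 / (1 − e^(−0.03830×17.0)) = 1 / (1 − 0.5215) = 2.090
Loading dose = maintenance dose × R = 546 × 2.090 ≈ 1140 mg

1140 mg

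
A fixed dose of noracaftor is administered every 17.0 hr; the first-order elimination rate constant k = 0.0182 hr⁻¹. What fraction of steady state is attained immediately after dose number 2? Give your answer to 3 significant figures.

f_n = 1 − e^(−nkτ) = 1 − e^(−2 × 0.01820 × 17.0) = 1 − e^(−0.6188) = 1 − 0.5386 ≈ 0.461

0.461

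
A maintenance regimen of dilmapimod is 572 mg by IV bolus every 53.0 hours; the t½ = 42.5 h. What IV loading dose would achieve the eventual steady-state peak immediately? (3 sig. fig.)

988 mg

k = ln 2 / 42.5 = 0.01631 h⁻¹
Accumulation ratio R = 1 / (1 − e^(−kτ)) = 1 / (1 − e^(−0.01631×53.0)) = 1 / (1 − 0.4213) = 1.728
Loading dose = maintenance dose × R = 572 × 1.728 ≈ 988 mg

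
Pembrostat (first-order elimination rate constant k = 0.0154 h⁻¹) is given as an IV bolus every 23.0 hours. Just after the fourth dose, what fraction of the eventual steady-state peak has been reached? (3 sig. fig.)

0.758

f_n = 1 − e^(−nkτ) = 1 − e^(−4 × 0.01540 × 23.0) = 1 − e^(−1.417) = 1 − 0.2425 ≈ 0.758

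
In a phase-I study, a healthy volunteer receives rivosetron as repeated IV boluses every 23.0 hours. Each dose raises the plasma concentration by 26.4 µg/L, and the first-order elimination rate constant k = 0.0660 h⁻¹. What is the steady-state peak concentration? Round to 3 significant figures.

Fraction remaining after one interval: e^(−kτ) = e^(−0.06600 × 23.0) = 0.2191
R = 1 / (1 − 0.2191) = 1.281
Css,max = 26.4 × 1.281 ≈ 33.8 µg/L

33.8 µg/L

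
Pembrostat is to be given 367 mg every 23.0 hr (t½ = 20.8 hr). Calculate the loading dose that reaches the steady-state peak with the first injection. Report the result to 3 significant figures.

k = ln 2 / 20.8 = 0.03332 hr⁻¹
Accumulation ratio R = 1 / (1 − e^(−kτ)) = 1 / (1 − e^(−0.03332×23.0)) = 1 / (1 − 0.4647) = 1.868
Loading dose = maintenance dose × R = 367 × 1.868 ≈ 686 mg

686 mg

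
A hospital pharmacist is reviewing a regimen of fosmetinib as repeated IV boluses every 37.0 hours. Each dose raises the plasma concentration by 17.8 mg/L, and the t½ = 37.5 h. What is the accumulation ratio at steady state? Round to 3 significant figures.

2.02

k = ln 2 / 37.5 = 0.01848 h⁻¹
Fraction remaining after one interval: e^(−kτ) = e^(−0.01848 × 37.0) = 0.5046
R = 1 / (1 − 0.5046) = 1 / 0.4954 ≈ 2.02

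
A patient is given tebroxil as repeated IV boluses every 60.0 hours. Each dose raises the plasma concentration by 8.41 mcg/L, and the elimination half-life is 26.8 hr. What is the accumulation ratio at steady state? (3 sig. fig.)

1.27

k = ln 2 / 26.8 = 0.02586 hr⁻¹
Fraction remaining after one interval: e^(−kτ) = e^(−0.02586 × 60.0) = 0.2119
R = 1 / (1 − 0.2119) = 1 / 0.7881 ≈ 1.27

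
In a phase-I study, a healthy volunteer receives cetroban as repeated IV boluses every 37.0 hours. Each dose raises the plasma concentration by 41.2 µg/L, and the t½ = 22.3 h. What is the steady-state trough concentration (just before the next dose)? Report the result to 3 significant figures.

k = ln 2 / 22.3 = 0.03108 h⁻¹
Fraction remaining after one interval: e^(−kτ) = e^(−0.03108 × 37.0) = 0.3166
R = 1 / (1 − 0.3166) = 1.463
Css,max = 41.2 × 1.463 = 60.29 µg/L
Css,min = Css,max × e^(−kτ) = 60.29 × 0.3166 ≈ 19.1 µg/L

19.1 µg/L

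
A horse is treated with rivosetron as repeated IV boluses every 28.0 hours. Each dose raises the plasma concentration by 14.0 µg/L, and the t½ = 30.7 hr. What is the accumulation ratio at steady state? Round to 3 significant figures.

2.13

k = ln 2 / 30.7 = 0.02258 hr⁻¹
Fraction remaining after one interval: e^(−kτ) = e^(−0.02258 × 28.0) = 0.5314
R = 1 / (1 − 0.5314) = 1 / 0.4686 ≈ 2.13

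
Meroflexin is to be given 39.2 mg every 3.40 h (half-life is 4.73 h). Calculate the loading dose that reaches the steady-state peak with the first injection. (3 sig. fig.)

k = ln 2 / 4.73 = 0.1465 h⁻¹
Accumulation ratio R = 1 / (1 − e^(−kτ)) = 1 / (1 − e^(−0.1465×3.40)) = 1 / (1 − 0.6076) = 2.548
Loading dose = maintenance dose × R = 39.2 × 2.548 ≈ 99.9 mg

99.9 mg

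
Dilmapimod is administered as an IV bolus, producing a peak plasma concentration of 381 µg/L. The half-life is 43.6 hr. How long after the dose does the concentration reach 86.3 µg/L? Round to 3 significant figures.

93.4 hours

k = ln 2 / 43.6 = 0.01590 hr⁻¹
C(t) = C₀ e^(−kt)  ⇒  t = ln(C₀/C) / k
t = ln(381/86.3) / 0.01590 = 1.485 / 0.01590 ≈ 93.4 hours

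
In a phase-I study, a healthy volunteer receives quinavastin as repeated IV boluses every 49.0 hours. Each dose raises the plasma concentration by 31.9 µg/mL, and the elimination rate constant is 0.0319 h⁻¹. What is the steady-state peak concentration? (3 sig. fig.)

40.4 µg/mL

Fraction remaining after one interval: e^(−kτ) = e^(−0.03190 × 49.0) = 0.2095
R = 1 / (1 − 0.2095) = 1.265
Css,max = 31.9 × 1.265 ≈ 40.4 µg/mL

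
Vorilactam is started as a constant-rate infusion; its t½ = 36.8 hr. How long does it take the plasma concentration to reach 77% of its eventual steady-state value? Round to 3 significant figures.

k = ln 2 / 36.8 = 0.01884 hr⁻¹
f = 1 − e^(−kt)  ⇒  t = −ln(1 − f) / k
t = −ln(1 − 0.77) / 0.01884 = 1.470 / 0.01884 ≈ 78.0 hours

78.0 hours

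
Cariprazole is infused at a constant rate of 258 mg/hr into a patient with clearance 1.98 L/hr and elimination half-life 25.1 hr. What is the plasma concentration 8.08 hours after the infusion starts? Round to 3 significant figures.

26.1 mg/L

Css = rate / CL = 258 / 1.98 = 130.3 mg/L
k = ln 2 / 25.1 = 0.02762 hr⁻¹
C(t) = Css (1 − e^(−kt)) = 130.3 × (1 − e^(−0.2231)) = 130.3 × 0.2000 ≈ 26.1 mg/L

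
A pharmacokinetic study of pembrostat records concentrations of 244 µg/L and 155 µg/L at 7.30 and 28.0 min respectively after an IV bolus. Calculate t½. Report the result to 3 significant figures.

k = ln(C₁/C₂) / (t₂ − t₁) = ln(244/155) / (28.0 − 7.30)
  = 0.4537 / 20.70 = 0.02192 min⁻¹
t½ = ln 2 / k = ln 2 / 0.02192 ≈ 31.6 minutes

31.6 minutes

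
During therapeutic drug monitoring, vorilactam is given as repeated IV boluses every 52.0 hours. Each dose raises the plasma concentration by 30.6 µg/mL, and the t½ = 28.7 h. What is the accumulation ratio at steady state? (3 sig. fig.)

1.40

k = ln 2 / 28.7 = 0.02415 h⁻¹
Fraction remaining after one interval: e^(−kτ) = e^(−0.02415 × 52.0) = 0.2848
R = 1 / (1 − 0.2848) = 1 / 0.7152 ≈ 1.40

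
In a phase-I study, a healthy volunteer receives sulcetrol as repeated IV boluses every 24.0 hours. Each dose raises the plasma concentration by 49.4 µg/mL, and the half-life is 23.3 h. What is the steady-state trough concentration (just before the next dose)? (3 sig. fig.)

k = ln 2 / 23.3 = 0.02975 h⁻¹
Fraction remaining after one interval: e^(−kτ) = e^(−0.02975 × 24.0) = 0.4897
R = 1 / (1 − 0.4897) = 1.960
Css,max = 49.4 × 1.960 = 96.80 µg/mL
Css,min = Css,max × e^(−kτ) = 96.80 × 0.4897 ≈ 47.4 µg/mL

47.4 µg/mL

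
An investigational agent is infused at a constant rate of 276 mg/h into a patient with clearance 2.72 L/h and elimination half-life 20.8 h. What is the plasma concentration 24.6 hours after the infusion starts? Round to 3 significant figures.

Css = rate / CL = 276 / 2.72 = 101.5 mg/L
k = ln 2 / 20.8 = 0.03332 h⁻¹
C(t) = Css (1 − e^(−kt)) = 101.5 × (1 − e^(−0.8198)) = 101.5 × 0.5595 ≈ 56.8 mg/L

56.8 mg/L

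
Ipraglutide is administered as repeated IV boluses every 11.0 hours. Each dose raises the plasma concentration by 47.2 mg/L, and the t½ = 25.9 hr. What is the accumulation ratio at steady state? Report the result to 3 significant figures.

3.92

k = ln 2 / 25.9 = 0.02676 hr⁻¹
Fraction remaining after one interval: e^(−kτ) = e^(−0.02676 × 11.0) = 0.7450
R = 1 / (1 − 0.7450) = 1 / 0.2550 ≈ 3.92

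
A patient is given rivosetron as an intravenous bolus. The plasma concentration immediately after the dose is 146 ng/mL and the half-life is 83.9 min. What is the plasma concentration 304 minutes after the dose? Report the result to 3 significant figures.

k = ln 2 / 83.9 = 0.008262 min⁻¹
C(t) = C₀ e^(−kt) = 146 × e^(−0.008262 × 304) = 146 × e^(−2.512) = 146 × 0.08114 ≈ 11.8 ng/mL

11.8 ng/mL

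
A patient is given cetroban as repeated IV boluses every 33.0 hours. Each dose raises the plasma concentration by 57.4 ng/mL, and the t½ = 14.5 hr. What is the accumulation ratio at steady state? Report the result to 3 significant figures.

k = ln 2 / 14.5 = 0.04780 hr⁻¹
Fraction remaining after one interval: e^(−kτ) = e^(−0.04780 × 33.0) = 0.2065
R = 1 / (1 − 0.2065) = 1 / 0.7935 ≈ 1.26

1.26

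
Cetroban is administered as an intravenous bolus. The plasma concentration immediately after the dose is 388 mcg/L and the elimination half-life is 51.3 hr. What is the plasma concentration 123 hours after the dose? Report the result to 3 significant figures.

73.6 mcg/L

k = ln 2 / 51.3 = 0.01351 hr⁻¹
C(t) = C₀ e^(−kt) = 388 × e^(−0.01351 × 123) = 388 × e^(−1.662) = 388 × 0.1898 ≈ 73.6 mcg/L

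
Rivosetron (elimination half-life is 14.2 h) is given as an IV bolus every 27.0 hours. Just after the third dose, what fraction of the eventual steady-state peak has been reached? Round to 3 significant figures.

0.981

k = ln 2 / 14.2 = 0.04881 h⁻¹
f_n = 1 − e^(−nkτ) = 1 − e^(−3 × 0.04881 × 27.0) = 1 − e^(−3.954) = 1 − 0.01918 ≈ 0.981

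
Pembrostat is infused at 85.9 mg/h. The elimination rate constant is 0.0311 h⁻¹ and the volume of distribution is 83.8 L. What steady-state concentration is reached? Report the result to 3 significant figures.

CL = k · V = 0.0311 × 83.8 = 2.606 L/h
Css = rate / CL = 85.9 / 2.606 ≈ 33.0 mg/L

33.0 mg/L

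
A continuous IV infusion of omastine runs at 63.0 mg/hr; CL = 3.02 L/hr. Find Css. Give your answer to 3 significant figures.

20.9 mg/L

Css = infusion rate / CL = 63.0 / 3.02 ≈ 20.9 mg/L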